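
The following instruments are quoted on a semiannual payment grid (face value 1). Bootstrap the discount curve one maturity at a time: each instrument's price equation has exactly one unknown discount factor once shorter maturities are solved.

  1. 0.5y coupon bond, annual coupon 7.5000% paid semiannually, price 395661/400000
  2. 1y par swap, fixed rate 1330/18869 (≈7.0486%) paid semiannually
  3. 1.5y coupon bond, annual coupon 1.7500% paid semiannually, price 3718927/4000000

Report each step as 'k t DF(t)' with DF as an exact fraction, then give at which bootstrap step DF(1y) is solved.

step 1 [0.5y] bond c/2=3/80: DF=(395661/400000 − 3/80·(0))/(1+3/80) = 4767/5000 ≈ 0.953400
step 2 [1y] swap r/2=665/18869: DF=(1 − 665/18869·(0.953400))/(1+665/18869) = 1867/2000 ≈ 0.933500
step 3 [1.5y] bond c/2=7/800: DF=(3718927/4000000 − 7/800·(0.953400+0.933500))/(1+7/800) = 9053/10000 ≈ 0.905300

1 1/2 4767/5000
2 1 1867/2000
3 3/2 9053/10000
DF(1y) is solved at step 2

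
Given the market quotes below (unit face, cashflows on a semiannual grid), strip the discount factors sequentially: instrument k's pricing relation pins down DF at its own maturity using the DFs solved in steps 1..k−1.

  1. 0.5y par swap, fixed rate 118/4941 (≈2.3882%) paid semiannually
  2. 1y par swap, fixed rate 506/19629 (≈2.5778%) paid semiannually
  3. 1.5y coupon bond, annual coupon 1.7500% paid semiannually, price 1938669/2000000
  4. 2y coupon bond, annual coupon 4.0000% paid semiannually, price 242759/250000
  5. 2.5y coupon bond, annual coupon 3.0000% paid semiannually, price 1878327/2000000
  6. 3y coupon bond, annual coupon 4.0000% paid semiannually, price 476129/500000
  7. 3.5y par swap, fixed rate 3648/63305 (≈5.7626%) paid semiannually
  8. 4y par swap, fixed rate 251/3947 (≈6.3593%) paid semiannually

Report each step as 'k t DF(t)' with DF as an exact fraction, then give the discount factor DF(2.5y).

step 1 [0.5y] swap r/2=59/4941: DF=(1 − 59/4941·(0))/(1+59/4941) = 4941/5000 ≈ 0.988200
step 2 [1y] swap r/2=253/19629: DF=(1 − 253/19629·(0.988200))/(1+253/19629) = 9747/10000 ≈ 0.974700
step 3 [1.5y] bond c/2=7/800: DF=(1938669/2000000 − 7/800·(0.988200+0.974700))/(1+7/800) = 9439/10000 ≈ 0.943900
step 4 [2y] bond c/2=1/50: DF=(242759/250000 − 1/50·(0.988200+0.974700+0.943900))/(1+1/50) = 179/200 ≈ 0.895000
step 5 [2.5y] bond c/2=3/200: DF=(1878327/2000000 − 3/200·(0.988200+0.974700+0.943900+0.895000))/(1+3/200) = 8691/10000 ≈ 0.869100
step 6 [3y] bond c/2=1/50: DF=(476129/500000 − 1/50·(0.988200+0.974700+0.943900+0.895000+0.869100))/(1+1/50) = 421/500 ≈ 0.842000
step 7 [3.5y] swap r/2=1824/63305: DF=(1 − 1824/63305·(0.988200+0.974700+0.943900+0.895000+0.869100+0.842000))/(1+1824/63305) = 511/625 ≈ 0.817600
step 8 [4y] swap r/2=251/7894: DF=(1 − 251/7894·(0.988200+0.974700+0.943900+0.895000+0.869100+0.842000+0.817600))/(1+251/7894) = 7741/10000 ≈ 0.774100

1 1/2 4941/5000
2 1 9747/10000
3 3/2 9439/10000
4 2 179/200
5 5/2 8691/10000
6 3 421/500
7 7/2 511/625
8 4 7741/10000
DF(2.5y) = 8691/10000 ≈ 0.869100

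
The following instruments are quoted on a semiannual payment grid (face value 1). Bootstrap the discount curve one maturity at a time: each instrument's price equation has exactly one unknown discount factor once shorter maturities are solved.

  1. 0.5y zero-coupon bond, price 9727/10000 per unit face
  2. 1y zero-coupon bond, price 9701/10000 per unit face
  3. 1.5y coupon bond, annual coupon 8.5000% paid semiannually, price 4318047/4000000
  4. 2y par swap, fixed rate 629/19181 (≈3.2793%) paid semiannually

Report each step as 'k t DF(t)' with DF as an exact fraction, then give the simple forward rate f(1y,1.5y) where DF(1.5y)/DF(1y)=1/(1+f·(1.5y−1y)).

step 1 [0.5y] zero: DF = P = 9727/10000 ≈ 0.972700
step 2 [1y] zero: DF = P = 9701/10000 ≈ 0.970100
step 3 [1.5y] bond c/2=17/400: DF=(4318047/4000000 − 17/400·(0.972700+0.970100))/(1+17/400) = 9563/10000 ≈ 0.956300
step 4 [2y] swap r/2=629/38362: DF=(1 − 629/38362·(0.972700+0.970100+0.956300))/(1+629/38362) = 9371/10000 ≈ 0.937100

1 1/2 9727/10000
2 1 9701/10000
3 3/2 9563/10000
4 2 9371/10000
f(1y,1.5y) = ((9701/10000)/(9563/10000) − 1)/(1/2) = 276/9563 ≈ 2.8861%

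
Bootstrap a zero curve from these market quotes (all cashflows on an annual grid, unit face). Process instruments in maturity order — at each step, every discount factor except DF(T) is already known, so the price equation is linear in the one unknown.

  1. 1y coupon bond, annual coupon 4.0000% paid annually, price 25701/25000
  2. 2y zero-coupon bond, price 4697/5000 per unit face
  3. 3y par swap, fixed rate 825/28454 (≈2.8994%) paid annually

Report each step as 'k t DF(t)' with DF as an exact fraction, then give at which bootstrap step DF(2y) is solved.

step 1 [1y] bond c/1=1/25: DF=(25701/25000 − 1/25·(0))/(1+1/25) = 1977/2000 ≈ 0.988500
step 2 [2y] zero: DF = P = 4697/5000 ≈ 0.939400
step 3 [3y] swap r/1=825/28454: DF=(1 − 825/28454·(0.988500+0.939400))/(1+825/28454) = 367/400 ≈ 0.917500

1 1 1977/2000
2 2 4697/5000
3 3 367/400
DF(2y) is solved at step 2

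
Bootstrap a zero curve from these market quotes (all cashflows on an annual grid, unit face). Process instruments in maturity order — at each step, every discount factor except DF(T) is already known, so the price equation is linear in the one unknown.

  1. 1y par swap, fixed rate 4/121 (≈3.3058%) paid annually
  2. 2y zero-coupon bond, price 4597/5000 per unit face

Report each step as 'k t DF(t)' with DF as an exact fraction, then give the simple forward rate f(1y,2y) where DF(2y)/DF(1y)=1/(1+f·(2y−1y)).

step 1 [1y] swap r/1=4/121: DF=(1 − 4/121·(0))/(1+4/121) = 121/125 ≈ 0.968000
step 2 [2y] zero: DF = P = 4597/5000 ≈ 0.919400

1 1 121/125
2 2 4597/5000
f(1y,2y) = ((121/125)/(4597/5000) − 1)/(1) = 243/4597 ≈ 5.2861%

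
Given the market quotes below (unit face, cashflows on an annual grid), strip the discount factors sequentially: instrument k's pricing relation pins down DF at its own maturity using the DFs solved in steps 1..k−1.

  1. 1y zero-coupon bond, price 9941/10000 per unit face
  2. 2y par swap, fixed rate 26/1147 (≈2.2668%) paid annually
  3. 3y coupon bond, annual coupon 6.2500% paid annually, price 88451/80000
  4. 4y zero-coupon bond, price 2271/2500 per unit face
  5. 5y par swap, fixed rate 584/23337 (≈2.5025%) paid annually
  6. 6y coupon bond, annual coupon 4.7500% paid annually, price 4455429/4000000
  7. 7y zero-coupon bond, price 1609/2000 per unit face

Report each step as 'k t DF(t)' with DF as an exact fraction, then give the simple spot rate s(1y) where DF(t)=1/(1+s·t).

1 1 9941/10000
2 2 4779/5000
3 3 9259/10000
4 4 2271/2500
5 5 552/625
6 6 8517/10000
7 7 1609/2000
s(1y) = (1/(9941/10000) − 1)/(1) = 59/9941 ≈ 0.5935%

step 1 [1y] zero: DF = P = 9941/10000 ≈ 0.994100
step 2 [2y] swap r/1=26/1147: DF=(1 − 26/1147·(0.994100))/(1+26/1147) = 4779/5000 ≈ 0.955800
step 3 [3y] bond c/1=1/16: DF=(88451/80000 − 1/16·(0.994100+0.955800))/(1+1/16) = 9259/10000 ≈ 0.925900
step 4 [4y] zero: DF = P = 2271/2500 ≈ 0.908400
step 5 [5y] swap r/1=584/23337: DF=(1 − 584/23337·(0.994100+0.955800+0.925900+0.908400))/(1+584/23337) = 552/625 ≈ 0.883200
step 6 [6y] bond c/1=19/400: DF=(4455429/4000000 − 19/400·(0.994100+0.955800+0.925900+0.908400+0.883200))/(1+19/400) = 8517/10000 ≈ 0.851700
step 7 [7y] zero: DF = P = 1609/2000 ≈ 0.804500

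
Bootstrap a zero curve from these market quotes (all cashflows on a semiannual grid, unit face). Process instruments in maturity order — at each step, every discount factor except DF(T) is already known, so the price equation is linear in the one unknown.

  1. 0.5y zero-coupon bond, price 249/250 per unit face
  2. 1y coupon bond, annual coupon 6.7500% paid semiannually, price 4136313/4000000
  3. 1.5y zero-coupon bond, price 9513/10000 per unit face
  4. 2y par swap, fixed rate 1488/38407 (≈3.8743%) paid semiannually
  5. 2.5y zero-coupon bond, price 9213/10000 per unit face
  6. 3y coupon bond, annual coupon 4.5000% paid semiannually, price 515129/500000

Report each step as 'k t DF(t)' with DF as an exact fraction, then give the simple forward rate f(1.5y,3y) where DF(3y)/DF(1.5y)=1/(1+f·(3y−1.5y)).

step 1 [0.5y] zero: DF = P = 249/250 ≈ 0.996000
step 2 [1y] bond c/2=27/800: DF=(4136313/4000000 − 27/800·(0.996000))/(1+27/800) = 4839/5000 ≈ 0.967800
step 3 [1.5y] zero: DF = P = 9513/10000 ≈ 0.951300
step 4 [2y] swap r/2=744/38407: DF=(1 − 744/38407·(0.996000+0.967800+0.951300))/(1+744/38407) = 1157/1250 ≈ 0.925600
step 5 [2.5y] zero: DF = P = 9213/10000 ≈ 0.921300
step 6 [3y] bond c/2=9/400: DF=(515129/500000 − 9/400·(0.996000+0.967800+0.951300+0.925600+0.921300))/(1+9/400) = 2257/2500 ≈ 0.902800

1 1/2 249/250
2 1 4839/5000
3 3/2 9513/10000
4 2 1157/1250
5 5/2 9213/10000
6 3 2257/2500
f(1.5y,3y) = ((9513/10000)/(2257/2500) − 1)/(3/2) = 485/13542 ≈ 3.5815%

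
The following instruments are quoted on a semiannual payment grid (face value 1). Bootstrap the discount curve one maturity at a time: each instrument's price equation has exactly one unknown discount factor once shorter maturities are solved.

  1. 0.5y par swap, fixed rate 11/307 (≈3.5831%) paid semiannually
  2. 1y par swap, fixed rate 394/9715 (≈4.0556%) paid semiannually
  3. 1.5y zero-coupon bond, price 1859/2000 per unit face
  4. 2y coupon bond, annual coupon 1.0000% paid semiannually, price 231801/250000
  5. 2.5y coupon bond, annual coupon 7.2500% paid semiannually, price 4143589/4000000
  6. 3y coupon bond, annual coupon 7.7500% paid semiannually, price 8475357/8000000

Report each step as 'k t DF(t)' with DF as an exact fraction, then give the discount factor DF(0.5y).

step 1 [0.5y] swap r/2=11/614: DF=(1 − 11/614·(0))/(1+11/614) = 614/625 ≈ 0.982400
step 2 [1y] swap r/2=197/9715: DF=(1 − 197/9715·(0.982400))/(1+197/9715) = 4803/5000 ≈ 0.960600
step 3 [1.5y] zero: DF = P = 1859/2000 ≈ 0.929500
step 4 [2y] bond c/2=1/200: DF=(231801/250000 − 1/200·(0.982400+0.960600+0.929500))/(1+1/200) = 9083/10000 ≈ 0.908300
step 5 [2.5y] bond c/2=29/800: DF=(4143589/4000000 − 29/800·(0.982400+0.960600+0.929500+0.908300))/(1+29/800) = 4337/5000 ≈ 0.867400
step 6 [3y] bond c/2=31/800: DF=(8475357/8000000 − 31/800·(0.982400+0.960600+0.929500+0.908300+0.867400))/(1+31/800) = 1693/2000 ≈ 0.846500

1 1/2 614/625
2 1 4803/5000
3 3/2 1859/2000
4 2 9083/10000
5 5/2 4337/5000
6 3 1693/2000
DF(0.5y) = 614/625 ≈ 0.982400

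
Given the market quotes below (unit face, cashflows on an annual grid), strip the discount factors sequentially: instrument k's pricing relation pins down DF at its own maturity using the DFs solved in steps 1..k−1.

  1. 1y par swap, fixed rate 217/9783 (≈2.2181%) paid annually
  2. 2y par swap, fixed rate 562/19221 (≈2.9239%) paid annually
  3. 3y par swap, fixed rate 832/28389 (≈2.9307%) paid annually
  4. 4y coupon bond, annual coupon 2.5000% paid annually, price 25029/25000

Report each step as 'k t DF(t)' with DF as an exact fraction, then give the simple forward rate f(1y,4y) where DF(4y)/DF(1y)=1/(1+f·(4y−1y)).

step 1 [1y] swap r/1=217/9783: DF=(1 − 217/9783·(0))/(1+217/9783) = 9783/10000 ≈ 0.978300
step 2 [2y] swap r/1=562/19221: DF=(1 − 562/19221·(0.978300))/(1+562/19221) = 4719/5000 ≈ 0.943800
step 3 [3y] swap r/1=832/28389: DF=(1 − 832/28389·(0.978300+0.943800))/(1+832/28389) = 573/625 ≈ 0.916800
step 4 [4y] bond c/1=1/40: DF=(25029/25000 − 1/40·(0.978300+0.943800+0.916800))/(1+1/40) = 363/400 ≈ 0.907500

1 1 9783/10000
2 2 4719/5000
3 3 573/625
4 4 363/400
f(1y,4y) = ((9783/10000)/(363/400) − 1)/(3) = 236/9075 ≈ 2.6006%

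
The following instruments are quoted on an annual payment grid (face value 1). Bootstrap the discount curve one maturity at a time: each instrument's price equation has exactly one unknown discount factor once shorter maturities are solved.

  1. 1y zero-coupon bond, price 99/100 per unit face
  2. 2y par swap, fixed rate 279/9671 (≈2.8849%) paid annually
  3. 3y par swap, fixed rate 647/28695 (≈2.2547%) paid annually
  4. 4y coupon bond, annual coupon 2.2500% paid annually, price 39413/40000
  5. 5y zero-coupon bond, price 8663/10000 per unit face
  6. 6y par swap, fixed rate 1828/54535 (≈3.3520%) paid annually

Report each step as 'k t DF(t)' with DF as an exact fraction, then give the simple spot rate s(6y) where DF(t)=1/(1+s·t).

1 1 99/100
2 2 4721/5000
3 3 9353/10000
4 4 1801/2000
5 5 8663/10000
6 6 2043/2500
s(6y) = (1/(2043/2500) − 1)/(6) = 457/12258 ≈ 3.7282%

step 1 [1y] zero: DF = P = 99/100 ≈ 0.990000
step 2 [2y] swap r/1=279/9671: DF=(1 − 279/9671·(0.990000))/(1+279/9671) = 4721/5000 ≈ 0.944200
step 3 [3y] swap r/1=647/28695: DF=(1 − 647/28695·(0.990000+0.944200))/(1+647/28695) = 9353/10000 ≈ 0.935300
step 4 [4y] bond c/1=9/400: DF=(39413/40000 − 9/400·(0.990000+0.944200+0.935300))/(1+9/400) = 1801/2000 ≈ 0.900500
step 5 [5y] zero: DF = P = 8663/10000 ≈ 0.866300
step 6 [6y] swap r/1=1828/54535: DF=(1 − 1828/54535·(0.990000+0.944200+0.935300+0.900500+0.866300))/(1+1828/54535) = 2043/2500 ≈ 0.817200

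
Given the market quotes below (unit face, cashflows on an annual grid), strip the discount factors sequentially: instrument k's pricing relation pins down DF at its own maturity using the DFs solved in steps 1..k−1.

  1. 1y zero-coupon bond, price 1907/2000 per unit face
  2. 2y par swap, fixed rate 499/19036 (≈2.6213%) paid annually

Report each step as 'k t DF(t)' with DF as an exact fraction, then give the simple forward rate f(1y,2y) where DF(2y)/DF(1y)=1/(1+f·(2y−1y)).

step 1 [1y] zero: DF = P = 1907/2000 ≈ 0.953500
step 2 [2y] swap r/1=499/19036: DF=(1 − 499/19036·(0.953500))/(1+499/19036) = 9501/10000 ≈ 0.950100

1 1 1907/2000
2 2 9501/10000
f(1y,2y) = ((1907/2000)/(9501/10000) − 1)/(1) = 34/9501 ≈ 0.3579%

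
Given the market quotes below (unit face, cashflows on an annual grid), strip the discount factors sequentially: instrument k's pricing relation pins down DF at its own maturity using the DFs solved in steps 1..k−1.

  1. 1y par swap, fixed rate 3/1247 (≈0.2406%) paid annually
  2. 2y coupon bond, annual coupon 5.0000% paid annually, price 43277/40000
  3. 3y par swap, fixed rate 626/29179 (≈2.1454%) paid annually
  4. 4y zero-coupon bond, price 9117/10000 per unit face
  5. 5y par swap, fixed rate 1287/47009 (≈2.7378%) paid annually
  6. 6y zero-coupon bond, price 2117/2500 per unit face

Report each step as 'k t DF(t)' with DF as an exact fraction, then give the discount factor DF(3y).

step 1 [1y] swap r/1=3/1247: DF=(1 − 3/1247·(0))/(1+3/1247) = 1247/1250 ≈ 0.997600
step 2 [2y] bond c/1=1/20: DF=(43277/40000 − 1/20·(0.997600))/(1+1/20) = 9829/10000 ≈ 0.982900
step 3 [3y] swap r/1=626/29179: DF=(1 − 626/29179·(0.997600+0.982900))/(1+626/29179) = 4687/5000 ≈ 0.937400
step 4 [4y] zero: DF = P = 9117/10000 ≈ 0.911700
step 5 [5y] swap r/1=1287/47009: DF=(1 − 1287/47009·(0.997600+0.982900+0.937400+0.911700))/(1+1287/47009) = 8713/10000 ≈ 0.871300
step 6 [6y] zero: DF = P = 2117/2500 ≈ 0.846800

1 1 1247/1250
2 2 9829/10000
3 3 4687/5000
4 4 9117/10000
5 5 8713/10000
6 6 2117/2500
DF(3y) = 4687/5000 ≈ 0.937400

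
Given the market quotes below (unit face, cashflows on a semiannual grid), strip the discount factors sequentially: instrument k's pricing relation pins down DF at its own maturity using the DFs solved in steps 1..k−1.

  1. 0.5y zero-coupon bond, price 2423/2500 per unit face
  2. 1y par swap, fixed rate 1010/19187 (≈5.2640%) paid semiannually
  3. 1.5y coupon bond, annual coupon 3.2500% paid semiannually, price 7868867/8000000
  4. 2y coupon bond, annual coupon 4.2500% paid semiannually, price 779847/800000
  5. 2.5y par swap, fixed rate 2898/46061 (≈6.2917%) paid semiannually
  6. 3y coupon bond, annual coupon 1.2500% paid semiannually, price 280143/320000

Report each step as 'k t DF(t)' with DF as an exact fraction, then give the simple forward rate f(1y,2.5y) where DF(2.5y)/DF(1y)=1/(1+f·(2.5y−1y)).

1 1/2 2423/2500
2 1 1899/2000
3 3/2 2343/2500
4 2 8951/10000
5 5/2 8551/10000
6 3 4207/5000
f(1y,2.5y) = ((1899/2000)/(8551/10000) − 1)/(3/2) = 1888/25653 ≈ 7.3598%

step 1 [0.5y] zero: DF = P = 2423/2500 ≈ 0.969200
step 2 [1y] swap r/2=505/19187: DF=(1 − 505/19187·(0.969200))/(1+505/19187) = 1899/2000 ≈ 0.949500
step 3 [1.5y] bond c/2=13/800: DF=(7868867/8000000 − 13/800·(0.969200+0.949500))/(1+13/800) = 2343/2500 ≈ 0.937200
step 4 [2y] bond c/2=17/800: DF=(779847/800000 − 17/800·(0.969200+0.949500+0.937200))/(1+17/800) = 8951/10000 ≈ 0.895100
step 5 [2.5y] swap r/2=1449/46061: DF=(1 − 1449/46061·(0.969200+0.949500+0.937200+0.895100))/(1+1449/46061) = 8551/10000 ≈ 0.855100
step 6 [3y] bond c/2=1/160: DF=(280143/320000 − 1/160·(0.969200+0.949500+0.937200+0.895100+0.855100))/(1+1/160) = 4207/5000 ≈ 0.841400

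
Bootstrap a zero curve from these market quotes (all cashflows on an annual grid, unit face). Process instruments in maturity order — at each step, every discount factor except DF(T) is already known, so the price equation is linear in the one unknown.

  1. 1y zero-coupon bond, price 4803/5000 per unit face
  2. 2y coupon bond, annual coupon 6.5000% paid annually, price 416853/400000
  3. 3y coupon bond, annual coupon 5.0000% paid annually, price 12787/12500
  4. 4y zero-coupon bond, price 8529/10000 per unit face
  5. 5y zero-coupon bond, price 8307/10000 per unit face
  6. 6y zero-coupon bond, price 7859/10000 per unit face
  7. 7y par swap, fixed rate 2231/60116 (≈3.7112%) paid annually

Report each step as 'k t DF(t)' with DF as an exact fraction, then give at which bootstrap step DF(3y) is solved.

1 1 4803/5000
2 2 9199/10000
3 3 8847/10000
4 4 8529/10000
5 5 8307/10000
6 6 7859/10000
7 7 7769/10000
DF(3y) is solved at step 3

step 1 [1y] zero: DF = P = 4803/5000 ≈ 0.960600
step 2 [2y] bond c/1=13/200: DF=(416853/400000 − 13/200·(0.960600))/(1+13/200) = 9199/10000 ≈ 0.919900
step 3 [3y] bond c/1=1/20: DF=(12787/12500 − 1/20·(0.960600+0.919900))/(1+1/20) = 8847/10000 ≈ 0.884700
step 4 [4y] zero: DF = P = 8529/10000 ≈ 0.852900
step 5 [5y] zero: DF = P = 8307/10000 ≈ 0.830700
step 6 [6y] zero: DF = P = 7859/10000 ≈ 0.785900
step 7 [7y] swap r/1=2231/60116: DF=(1 − 2231/60116·(0.960600+0.919900+0.884700+0.852900+0.830700+0.785900))/(1+2231/60116) = 7769/10000 ≈ 0.776900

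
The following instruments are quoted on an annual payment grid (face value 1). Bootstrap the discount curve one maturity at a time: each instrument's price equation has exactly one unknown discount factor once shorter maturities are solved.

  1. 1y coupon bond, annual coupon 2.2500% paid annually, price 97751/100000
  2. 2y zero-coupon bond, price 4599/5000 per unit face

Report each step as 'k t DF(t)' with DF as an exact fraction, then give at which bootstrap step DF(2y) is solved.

1 1 239/250
2 2 4599/5000
DF(2y) is solved at step 2

step 1 [1y] bond c/1=9/400: DF=(97751/100000 − 9/400·(0))/(1+9/400) = 239/250 ≈ 0.956000
step 2 [2y] zero: DF = P = 4599/5000 ≈ 0.919800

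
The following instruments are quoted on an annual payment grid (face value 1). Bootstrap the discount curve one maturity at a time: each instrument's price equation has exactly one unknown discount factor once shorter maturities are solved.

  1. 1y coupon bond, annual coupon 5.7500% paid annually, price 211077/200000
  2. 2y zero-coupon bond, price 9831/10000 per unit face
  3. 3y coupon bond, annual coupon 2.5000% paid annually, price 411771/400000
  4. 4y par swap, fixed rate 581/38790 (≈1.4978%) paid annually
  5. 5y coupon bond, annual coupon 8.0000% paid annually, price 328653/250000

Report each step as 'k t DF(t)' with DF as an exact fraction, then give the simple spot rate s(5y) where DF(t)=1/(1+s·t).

1 1 499/500
2 2 9831/10000
3 3 239/250
4 4 9419/10000
5 5 9299/10000
s(5y) = (1/(9299/10000) − 1)/(5) = 701/46495 ≈ 1.5077%

step 1 [1y] bond c/1=23/400: DF=(211077/200000 − 23/400·(0))/(1+23/400) = 499/500 ≈ 0.998000
step 2 [2y] zero: DF = P = 9831/10000 ≈ 0.983100
step 3 [3y] bond c/1=1/40: DF=(411771/400000 − 1/40·(0.998000+0.983100))/(1+1/40) = 239/250 ≈ 0.956000
step 4 [4y] swap r/1=581/38790: DF=(1 − 581/38790·(0.998000+0.983100+0.956000))/(1+581/38790) = 9419/10000 ≈ 0.941900
step 5 [5y] bond c/1=2/25: DF=(328653/250000 − 2/25·(0.998000+0.983100+0.956000+0.941900))/(1+2/25) = 9299/10000 ≈ 0.929900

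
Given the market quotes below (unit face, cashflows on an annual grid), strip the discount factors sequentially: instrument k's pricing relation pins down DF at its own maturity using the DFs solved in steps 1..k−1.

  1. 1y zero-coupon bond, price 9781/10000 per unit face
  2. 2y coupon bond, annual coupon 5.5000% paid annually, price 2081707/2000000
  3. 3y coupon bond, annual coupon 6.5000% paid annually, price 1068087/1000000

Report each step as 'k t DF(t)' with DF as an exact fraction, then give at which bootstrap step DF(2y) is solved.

step 1 [1y] zero: DF = P = 9781/10000 ≈ 0.978100
step 2 [2y] bond c/1=11/200: DF=(2081707/2000000 − 11/200·(0.978100))/(1+11/200) = 2339/2500 ≈ 0.935600
step 3 [3y] bond c/1=13/200: DF=(1068087/1000000 − 13/200·(0.978100+0.935600))/(1+13/200) = 8861/10000 ≈ 0.886100

1 1 9781/10000
2 2 2339/2500
3 3 8861/10000
DF(2y) is solved at step 2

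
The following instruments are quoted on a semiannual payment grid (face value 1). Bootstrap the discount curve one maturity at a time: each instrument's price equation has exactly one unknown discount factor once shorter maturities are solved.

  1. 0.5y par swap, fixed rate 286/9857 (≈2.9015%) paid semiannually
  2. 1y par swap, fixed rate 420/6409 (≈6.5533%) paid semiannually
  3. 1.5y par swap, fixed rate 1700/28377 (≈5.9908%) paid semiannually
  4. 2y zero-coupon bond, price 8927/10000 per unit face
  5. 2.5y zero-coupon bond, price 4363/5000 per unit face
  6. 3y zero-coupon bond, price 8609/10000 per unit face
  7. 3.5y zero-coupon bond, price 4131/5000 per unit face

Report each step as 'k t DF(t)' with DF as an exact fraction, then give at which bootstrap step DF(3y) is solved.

1 1/2 9857/10000
2 1 937/1000
3 3/2 183/200
4 2 8927/10000
5 5/2 4363/5000
6 3 8609/10000
7 7/2 4131/5000
DF(3y) is solved at step 6

step 1 [0.5y] swap r/2=143/9857: DF=(1 − 143/9857·(0))/(1+143/9857) = 9857/10000 ≈ 0.985700
step 2 [1y] swap r/2=210/6409: DF=(1 − 210/6409·(0.985700))/(1+210/6409) = 937/1000 ≈ 0.937000
step 3 [1.5y] swap r/2=850/28377: DF=(1 − 850/28377·(0.985700+0.937000))/(1+850/28377) = 183/200 ≈ 0.915000
step 4 [2y] zero: DF = P = 8927/10000 ≈ 0.892700
step 5 [2.5y] zero: DF = P = 4363/5000 ≈ 0.872600
step 6 [3y] zero: DF = P = 8609/10000 ≈ 0.860900
step 7 [3.5y] zero: DF = P = 4131/5000 ≈ 0.826200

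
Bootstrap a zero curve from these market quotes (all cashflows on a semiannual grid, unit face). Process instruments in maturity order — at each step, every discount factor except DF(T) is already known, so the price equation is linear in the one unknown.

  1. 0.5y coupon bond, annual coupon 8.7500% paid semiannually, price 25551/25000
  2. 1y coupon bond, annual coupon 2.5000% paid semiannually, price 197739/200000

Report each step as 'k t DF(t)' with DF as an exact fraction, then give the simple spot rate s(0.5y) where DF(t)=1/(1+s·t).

step 1 [0.5y] bond c/2=7/160: DF=(25551/25000 − 7/160·(0))/(1+7/160) = 612/625 ≈ 0.979200
step 2 [1y] bond c/2=1/80: DF=(197739/200000 − 1/80·(0.979200))/(1+1/80) = 2411/2500 ≈ 0.964400

1 1/2 612/625
2 1 2411/2500
s(0.5y) = (1/(612/625) − 1)/(1/2) = 13/306 ≈ 4.2484%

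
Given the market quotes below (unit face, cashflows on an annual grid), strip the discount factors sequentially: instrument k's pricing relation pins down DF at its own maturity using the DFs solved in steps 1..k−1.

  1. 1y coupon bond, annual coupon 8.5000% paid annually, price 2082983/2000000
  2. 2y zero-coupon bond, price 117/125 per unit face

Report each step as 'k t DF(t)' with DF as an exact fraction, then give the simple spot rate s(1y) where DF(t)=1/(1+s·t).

1 1 9599/10000
2 2 117/125
s(1y) = (1/(9599/10000) − 1)/(1) = 401/9599 ≈ 4.1775%

step 1 [1y] bond c/1=17/200: DF=(2082983/2000000 − 17/200·(0))/(1+17/200) = 9599/10000 ≈ 0.959900
step 2 [2y] zero: DF = P = 117/125 ≈ 0.936000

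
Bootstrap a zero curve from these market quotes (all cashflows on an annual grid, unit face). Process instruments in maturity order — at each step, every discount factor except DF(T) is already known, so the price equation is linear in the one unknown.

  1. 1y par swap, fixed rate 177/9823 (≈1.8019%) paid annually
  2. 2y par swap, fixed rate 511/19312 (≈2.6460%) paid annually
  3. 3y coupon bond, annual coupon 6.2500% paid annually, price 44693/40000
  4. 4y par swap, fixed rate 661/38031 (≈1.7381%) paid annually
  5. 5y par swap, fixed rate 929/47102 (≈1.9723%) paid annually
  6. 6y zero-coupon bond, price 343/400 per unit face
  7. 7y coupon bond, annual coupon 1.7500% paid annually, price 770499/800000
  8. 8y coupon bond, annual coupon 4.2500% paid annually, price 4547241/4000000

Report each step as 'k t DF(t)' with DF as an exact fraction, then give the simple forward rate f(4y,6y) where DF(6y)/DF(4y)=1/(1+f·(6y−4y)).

1 1 9823/10000
2 2 9489/10000
3 3 469/500
4 4 9339/10000
5 5 9071/10000
6 6 343/400
7 7 2127/2500
8 8 518/625
f(4y,6y) = ((9339/10000)/(343/400) − 1)/(2) = 382/8575 ≈ 4.4548%

step 1 [1y] swap r/1=177/9823: DF=(1 − 177/9823·(0))/(1+177/9823) = 9823/10000 ≈ 0.982300
step 2 [2y] swap r/1=511/19312: DF=(1 − 511/19312·(0.982300))/(1+511/19312) = 9489/10000 ≈ 0.948900
step 3 [3y] bond c/1=1/16: DF=(44693/40000 − 1/16·(0.982300+0.948900))/(1+1/16) = 469/500 ≈ 0.938000
step 4 [4y] swap r/1=661/38031: DF=(1 − 661/38031·(0.982300+0.948900+0.938000))/(1+661/38031) = 9339/10000 ≈ 0.933900
step 5 [5y] swap r/1=929/47102: DF=(1 − 929/47102·(0.982300+0.948900+0.938000+0.933900))/(1+929/47102) = 9071/10000 ≈ 0.907100
step 6 [6y] zero: DF = P = 343/400 ≈ 0.857500
step 7 [7y] bond c/1=7/400: DF=(770499/800000 − 7/400·(0.982300+0.948900+0.938000+0.933900+0.907100+0.857500))/(1+7/400) = 2127/2500 ≈ 0.850800
step 8 [8y] bond c/1=17/400: DF=(4547241/4000000 − 17/400·(0.982300+0.948900+0.938000+0.933900+0.907100+0.857500+0.850800))/(1+17/400) = 518/625 ≈ 0.828800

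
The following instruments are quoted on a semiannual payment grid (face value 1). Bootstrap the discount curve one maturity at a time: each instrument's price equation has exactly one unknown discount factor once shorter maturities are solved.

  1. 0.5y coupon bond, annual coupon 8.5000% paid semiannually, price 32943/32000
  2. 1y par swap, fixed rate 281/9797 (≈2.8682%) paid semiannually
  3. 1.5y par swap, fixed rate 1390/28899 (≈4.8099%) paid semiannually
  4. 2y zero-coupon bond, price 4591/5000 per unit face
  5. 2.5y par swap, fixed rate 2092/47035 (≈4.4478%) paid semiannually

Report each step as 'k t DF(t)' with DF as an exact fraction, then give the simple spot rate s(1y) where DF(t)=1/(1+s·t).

1 1/2 79/80
2 1 9719/10000
3 3/2 1861/2000
4 2 4591/5000
5 5/2 4477/5000
s(1y) = (1/(9719/10000) − 1)/(1) = 281/9719 ≈ 2.8912%

step 1 [0.5y] bond c/2=17/400: DF=(32943/32000 − 17/400·(0))/(1+17/400) = 79/80 ≈ 0.987500
step 2 [1y] swap r/2=281/19594: DF=(1 − 281/19594·(0.987500))/(1+281/19594) = 9719/10000 ≈ 0.971900
step 3 [1.5y] swap r/2=695/28899: DF=(1 − 695/28899·(0.987500+0.971900))/(1+695/28899) = 1861/2000 ≈ 0.930500
step 4 [2y] zero: DF = P = 4591/5000 ≈ 0.918200
step 5 [2.5y] swap r/2=1046/47035: DF=(1 − 1046/47035·(0.987500+0.971900+0.930500+0.918200))/(1+1046/47035) = 4477/5000 ≈ 0.895400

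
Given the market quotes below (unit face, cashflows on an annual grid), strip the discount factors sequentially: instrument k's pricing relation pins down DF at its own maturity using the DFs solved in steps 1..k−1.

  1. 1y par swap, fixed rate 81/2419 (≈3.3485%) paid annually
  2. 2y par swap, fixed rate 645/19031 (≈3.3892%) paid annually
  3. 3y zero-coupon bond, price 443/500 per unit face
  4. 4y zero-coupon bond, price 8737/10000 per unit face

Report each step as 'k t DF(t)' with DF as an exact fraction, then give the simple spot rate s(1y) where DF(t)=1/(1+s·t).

1 1 2419/2500
2 2 1871/2000
3 3 443/500
4 4 8737/10000
s(1y) = (1/(2419/2500) − 1)/(1) = 81/2419 ≈ 3.3485%

step 1 [1y] swap r/1=81/2419: DF=(1 − 81/2419·(0))/(1+81/2419) = 2419/2500 ≈ 0.967600
step 2 [2y] swap r/1=645/19031: DF=(1 − 645/19031·(0.967600))/(1+645/19031) = 1871/2000 ≈ 0.935500
step 3 [3y] zero: DF = P = 443/500 ≈ 0.886000
step 4 [4y] zero: DF = P = 8737/10000 ≈ 0.873700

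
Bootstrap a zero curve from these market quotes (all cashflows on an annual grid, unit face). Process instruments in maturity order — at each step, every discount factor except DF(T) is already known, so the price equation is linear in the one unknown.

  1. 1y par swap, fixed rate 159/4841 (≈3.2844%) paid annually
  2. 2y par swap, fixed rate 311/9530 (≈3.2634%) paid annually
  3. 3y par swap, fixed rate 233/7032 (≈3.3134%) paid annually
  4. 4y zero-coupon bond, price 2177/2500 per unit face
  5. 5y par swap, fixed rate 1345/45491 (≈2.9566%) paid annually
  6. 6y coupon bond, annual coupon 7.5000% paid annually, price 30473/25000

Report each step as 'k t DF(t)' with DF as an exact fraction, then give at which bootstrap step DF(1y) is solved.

step 1 [1y] swap r/1=159/4841: DF=(1 − 159/4841·(0))/(1+159/4841) = 4841/5000 ≈ 0.968200
step 2 [2y] swap r/1=311/9530: DF=(1 − 311/9530·(0.968200))/(1+311/9530) = 4689/5000 ≈ 0.937800
step 3 [3y] swap r/1=233/7032: DF=(1 − 233/7032·(0.968200+0.937800))/(1+233/7032) = 2267/2500 ≈ 0.906800
step 4 [4y] zero: DF = P = 2177/2500 ≈ 0.870800
step 5 [5y] swap r/1=1345/45491: DF=(1 − 1345/45491·(0.968200+0.937800+0.906800+0.870800))/(1+1345/45491) = 1731/2000 ≈ 0.865500
step 6 [6y] bond c/1=3/40: DF=(30473/25000 − 3/40·(0.968200+0.937800+0.906800+0.870800+0.865500))/(1+3/40) = 1633/2000 ≈ 0.816500

1 1 4841/5000
2 2 4689/5000
3 3 2267/2500
4 4 2177/2500
5 5 1731/2000
6 6 1633/2000
DF(1y) is solved at step 1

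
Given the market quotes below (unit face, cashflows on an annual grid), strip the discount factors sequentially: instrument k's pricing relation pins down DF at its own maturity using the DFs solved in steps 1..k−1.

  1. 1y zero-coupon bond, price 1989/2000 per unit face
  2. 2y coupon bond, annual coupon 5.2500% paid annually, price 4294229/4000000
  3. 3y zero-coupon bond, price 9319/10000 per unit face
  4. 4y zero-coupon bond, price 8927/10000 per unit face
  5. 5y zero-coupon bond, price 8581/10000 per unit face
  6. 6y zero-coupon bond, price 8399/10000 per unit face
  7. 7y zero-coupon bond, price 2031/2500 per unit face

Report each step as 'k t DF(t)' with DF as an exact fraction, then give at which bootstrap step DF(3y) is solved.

1 1 1989/2000
2 2 1213/1250
3 3 9319/10000
4 4 8927/10000
5 5 8581/10000
6 6 8399/10000
7 7 2031/2500
DF(3y) is solved at step 3

step 1 [1y] zero: DF = P = 1989/2000 ≈ 0.994500
step 2 [2y] bond c/1=21/400: DF=(4294229/4000000 − 21/400·(0.994500))/(1+21/400) = 1213/1250 ≈ 0.970400
step 3 [3y] zero: DF = P = 9319/10000 ≈ 0.931900
step 4 [4y] zero: DF = P = 8927/10000 ≈ 0.892700
step 5 [5y] zero: DF = P = 8581/10000 ≈ 0.858100
step 6 [6y] zero: DF = P = 8399/10000 ≈ 0.839900
step 7 [7y] zero: DF = P = 2031/2500 ≈ 0.812400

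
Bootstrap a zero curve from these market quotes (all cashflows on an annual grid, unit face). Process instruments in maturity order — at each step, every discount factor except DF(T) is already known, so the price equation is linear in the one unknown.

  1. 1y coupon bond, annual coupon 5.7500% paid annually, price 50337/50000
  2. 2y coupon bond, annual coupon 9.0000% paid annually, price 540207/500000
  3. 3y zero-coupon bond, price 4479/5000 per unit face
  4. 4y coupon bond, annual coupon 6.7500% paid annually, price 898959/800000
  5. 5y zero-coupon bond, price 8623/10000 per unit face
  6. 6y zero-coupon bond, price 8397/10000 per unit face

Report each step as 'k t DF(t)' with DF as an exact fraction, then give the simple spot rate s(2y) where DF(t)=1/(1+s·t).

step 1 [1y] bond c/1=23/400: DF=(50337/50000 − 23/400·(0))/(1+23/400) = 119/125 ≈ 0.952000
step 2 [2y] bond c/1=9/100: DF=(540207/500000 − 9/100·(0.952000))/(1+9/100) = 4563/5000 ≈ 0.912600
step 3 [3y] zero: DF = P = 4479/5000 ≈ 0.895800
step 4 [4y] bond c/1=27/400: DF=(898959/800000 − 27/400·(0.952000+0.912600+0.895800))/(1+27/400) = 8781/10000 ≈ 0.878100
step 5 [5y] zero: DF = P = 8623/10000 ≈ 0.862300
step 6 [6y] zero: DF = P = 8397/10000 ≈ 0.839700

1 1 119/125
2 2 4563/5000
3 3 4479/5000
4 4 8781/10000
5 5 8623/10000
6 6 8397/10000
s(2y) = (1/(4563/5000) − 1)/(2) = 437/9126 ≈ 4.7885%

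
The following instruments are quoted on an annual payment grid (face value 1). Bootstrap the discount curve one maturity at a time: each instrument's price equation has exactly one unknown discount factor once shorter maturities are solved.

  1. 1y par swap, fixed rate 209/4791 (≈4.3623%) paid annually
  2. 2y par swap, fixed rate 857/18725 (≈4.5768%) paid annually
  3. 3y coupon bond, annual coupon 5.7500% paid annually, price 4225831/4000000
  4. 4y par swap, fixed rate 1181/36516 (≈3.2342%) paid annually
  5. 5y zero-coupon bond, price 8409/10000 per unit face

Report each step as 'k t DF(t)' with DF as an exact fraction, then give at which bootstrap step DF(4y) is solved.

step 1 [1y] swap r/1=209/4791: DF=(1 − 209/4791·(0))/(1+209/4791) = 4791/5000 ≈ 0.958200
step 2 [2y] swap r/1=857/18725: DF=(1 − 857/18725·(0.958200))/(1+857/18725) = 9143/10000 ≈ 0.914300
step 3 [3y] bond c/1=23/400: DF=(4225831/4000000 − 23/400·(0.958200+0.914300))/(1+23/400) = 2243/2500 ≈ 0.897200
step 4 [4y] swap r/1=1181/36516: DF=(1 − 1181/36516·(0.958200+0.914300+0.897200))/(1+1181/36516) = 8819/10000 ≈ 0.881900
step 5 [5y] zero: DF = P = 8409/10000 ≈ 0.840900

1 1 4791/5000
2 2 9143/10000
3 3 2243/2500
4 4 8819/10000
5 5 8409/10000
DF(4y) is solved at step 4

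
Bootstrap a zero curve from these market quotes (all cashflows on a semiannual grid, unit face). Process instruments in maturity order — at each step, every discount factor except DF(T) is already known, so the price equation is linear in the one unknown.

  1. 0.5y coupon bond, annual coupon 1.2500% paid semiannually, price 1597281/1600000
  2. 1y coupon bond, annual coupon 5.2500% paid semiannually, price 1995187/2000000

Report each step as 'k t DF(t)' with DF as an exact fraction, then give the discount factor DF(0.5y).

step 1 [0.5y] bond c/2=1/160: DF=(1597281/1600000 − 1/160·(0))/(1+1/160) = 9921/10000 ≈ 0.992100
step 2 [1y] bond c/2=21/800: DF=(1995187/2000000 − 21/800·(0.992100))/(1+21/800) = 9467/10000 ≈ 0.946700

1 1/2 9921/10000
2 1 9467/10000
DF(0.5y) = 9921/10000 ≈ 0.992100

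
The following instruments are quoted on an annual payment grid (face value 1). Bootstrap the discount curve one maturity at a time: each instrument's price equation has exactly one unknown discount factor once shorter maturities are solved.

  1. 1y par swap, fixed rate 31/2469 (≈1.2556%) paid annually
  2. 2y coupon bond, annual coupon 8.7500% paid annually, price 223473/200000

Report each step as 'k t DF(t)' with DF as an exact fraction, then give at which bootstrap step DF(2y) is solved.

1 1 2469/2500
2 2 237/250
DF(2y) is solved at step 2

step 1 [1y] swap r/1=31/2469: DF=(1 − 31/2469·(0))/(1+31/2469) = 2469/2500 ≈ 0.987600
step 2 [2y] bond c/1=7/80: DF=(223473/200000 − 7/80·(0.987600))/(1+7/80) = 237/250 ≈ 0.948000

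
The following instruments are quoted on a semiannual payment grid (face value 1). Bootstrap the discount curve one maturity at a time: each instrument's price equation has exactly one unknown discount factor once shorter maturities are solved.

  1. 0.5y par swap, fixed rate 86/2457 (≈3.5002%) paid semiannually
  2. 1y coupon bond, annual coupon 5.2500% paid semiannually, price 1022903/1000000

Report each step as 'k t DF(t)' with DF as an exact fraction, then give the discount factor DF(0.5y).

1 1/2 2457/2500
2 1 2429/2500
DF(0.5y) = 2457/2500 ≈ 0.982800

step 1 [0.5y] swap r/2=43/2457: DF=(1 − 43/2457·(0))/(1+43/2457) = 2457/2500 ≈ 0.982800
step 2 [1y] bond c/2=21/800: DF=(1022903/1000000 − 21/800·(0.982800))/(1+21/800) = 2429/2500 ≈ 0.971600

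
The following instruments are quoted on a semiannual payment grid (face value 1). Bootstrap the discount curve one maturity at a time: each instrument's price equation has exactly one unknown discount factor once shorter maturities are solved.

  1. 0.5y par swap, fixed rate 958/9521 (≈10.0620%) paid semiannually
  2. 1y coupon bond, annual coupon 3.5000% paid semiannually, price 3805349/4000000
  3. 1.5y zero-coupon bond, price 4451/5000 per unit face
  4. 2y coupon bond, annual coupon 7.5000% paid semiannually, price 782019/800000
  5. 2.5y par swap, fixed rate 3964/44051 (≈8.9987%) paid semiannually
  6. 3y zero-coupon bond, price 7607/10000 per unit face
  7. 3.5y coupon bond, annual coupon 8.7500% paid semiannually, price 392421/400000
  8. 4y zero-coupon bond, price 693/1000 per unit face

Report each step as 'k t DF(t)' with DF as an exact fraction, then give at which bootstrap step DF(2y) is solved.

1 1/2 9521/10000
2 1 4593/5000
3 3/2 4451/5000
4 2 1053/1250
5 5/2 4009/5000
6 3 7607/10000
7 7/2 3617/5000
8 4 693/1000
DF(2y) is solved at step 4

step 1 [0.5y] swap r/2=479/9521: DF=(1 − 479/9521·(0))/(1+479/9521) = 9521/10000 ≈ 0.952100
step 2 [1y] bond c/2=7/400: DF=(3805349/4000000 − 7/400·(0.952100))/(1+7/400) = 4593/5000 ≈ 0.918600
step 3 [1.5y] zero: DF = P = 4451/5000 ≈ 0.890200
step 4 [2y] bond c/2=3/80: DF=(782019/800000 − 3/80·(0.952100+0.918600+0.890200))/(1+3/80) = 1053/1250 ≈ 0.842400
step 5 [2.5y] swap r/2=1982/44051: DF=(1 − 1982/44051·(0.952100+0.918600+0.890200+0.842400))/(1+1982/44051) = 4009/5000 ≈ 0.801800
step 6 [3y] zero: DF = P = 7607/10000 ≈ 0.760700
step 7 [3.5y] bond c/2=7/160: DF=(392421/400000 − 7/160·(0.952100+0.918600+0.890200+0.842400+0.801800+0.760700))/(1+7/160) = 3617/5000 ≈ 0.723400
step 8 [4y] zero: DF = P = 693/1000 ≈ 0.693000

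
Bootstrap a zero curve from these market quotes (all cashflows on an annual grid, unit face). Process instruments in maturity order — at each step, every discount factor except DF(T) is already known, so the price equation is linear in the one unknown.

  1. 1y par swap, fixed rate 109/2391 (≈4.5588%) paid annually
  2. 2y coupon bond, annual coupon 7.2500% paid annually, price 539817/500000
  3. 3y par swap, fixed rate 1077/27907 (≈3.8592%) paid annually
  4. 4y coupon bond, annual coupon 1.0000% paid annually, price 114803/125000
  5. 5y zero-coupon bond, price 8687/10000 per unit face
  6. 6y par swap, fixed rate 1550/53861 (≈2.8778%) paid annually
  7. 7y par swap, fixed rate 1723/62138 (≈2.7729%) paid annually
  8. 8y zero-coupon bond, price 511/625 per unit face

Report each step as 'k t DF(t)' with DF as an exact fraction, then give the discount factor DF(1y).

step 1 [1y] swap r/1=109/2391: DF=(1 − 109/2391·(0))/(1+109/2391) = 2391/2500 ≈ 0.956400
step 2 [2y] bond c/1=29/400: DF=(539817/500000 − 29/400·(0.956400))/(1+29/400) = 471/500 ≈ 0.942000
step 3 [3y] swap r/1=1077/27907: DF=(1 − 1077/27907·(0.956400+0.942000))/(1+1077/27907) = 8923/10000 ≈ 0.892300
step 4 [4y] bond c/1=1/100: DF=(114803/125000 − 1/100·(0.956400+0.942000+0.892300))/(1+1/100) = 8817/10000 ≈ 0.881700
step 5 [5y] zero: DF = P = 8687/10000 ≈ 0.868700
step 6 [6y] swap r/1=1550/53861: DF=(1 − 1550/53861·(0.956400+0.942000+0.892300+0.881700+0.868700))/(1+1550/53861) = 169/200 ≈ 0.845000
step 7 [7y] swap r/1=1723/62138: DF=(1 − 1723/62138·(0.956400+0.942000+0.892300+0.881700+0.868700+0.845000))/(1+1723/62138) = 8277/10000 ≈ 0.827700
step 8 [8y] zero: DF = P = 511/625 ≈ 0.817600

1 1 2391/2500
2 2 471/500
3 3 8923/10000
4 4 8817/10000
5 5 8687/10000
6 6 169/200
7 7 8277/10000
8 8 511/625
DF(1y) = 2391/2500 ≈ 0.956400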